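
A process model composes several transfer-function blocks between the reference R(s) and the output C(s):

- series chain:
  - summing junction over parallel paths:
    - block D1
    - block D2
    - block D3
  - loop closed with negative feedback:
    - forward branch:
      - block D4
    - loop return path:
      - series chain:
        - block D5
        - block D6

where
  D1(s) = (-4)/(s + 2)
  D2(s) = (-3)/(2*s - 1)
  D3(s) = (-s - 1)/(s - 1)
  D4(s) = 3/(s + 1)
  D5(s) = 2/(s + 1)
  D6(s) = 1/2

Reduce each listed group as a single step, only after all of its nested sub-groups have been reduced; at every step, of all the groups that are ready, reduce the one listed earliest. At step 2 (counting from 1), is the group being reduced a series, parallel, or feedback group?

Step 1: reduce the parallel group D1, D2, D3
Step 2: series reduction of D5, D6
Step 3: apply the feedback formula to D4, (D5*D6)
Step 4: reduce the series chain (D1+D2+D3), [D4/(1+D4*(D5*D6))]
Step 2: series.

Answer: series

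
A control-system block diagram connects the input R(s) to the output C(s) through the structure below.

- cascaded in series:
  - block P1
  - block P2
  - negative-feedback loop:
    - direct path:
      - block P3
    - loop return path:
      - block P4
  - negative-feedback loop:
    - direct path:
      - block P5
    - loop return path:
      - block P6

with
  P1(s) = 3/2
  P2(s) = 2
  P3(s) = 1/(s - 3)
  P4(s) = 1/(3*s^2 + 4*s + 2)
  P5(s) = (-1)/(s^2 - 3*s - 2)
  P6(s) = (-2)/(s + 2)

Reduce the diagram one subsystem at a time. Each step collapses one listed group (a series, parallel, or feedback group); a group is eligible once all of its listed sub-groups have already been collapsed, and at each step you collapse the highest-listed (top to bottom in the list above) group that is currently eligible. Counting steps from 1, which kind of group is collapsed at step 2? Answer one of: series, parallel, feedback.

The answer is feedback.

Reasoning:
Step 1 - collapse the loop (P3 forward, P4 return)
Step 2 - collapse the loop (P5 forward, P6 return)
Step 3 - multiply P1, P2, [P3/(1+P3*P4)], [P5/(1+P5*P6)] (series)
At step 2 the group reduced is feedback.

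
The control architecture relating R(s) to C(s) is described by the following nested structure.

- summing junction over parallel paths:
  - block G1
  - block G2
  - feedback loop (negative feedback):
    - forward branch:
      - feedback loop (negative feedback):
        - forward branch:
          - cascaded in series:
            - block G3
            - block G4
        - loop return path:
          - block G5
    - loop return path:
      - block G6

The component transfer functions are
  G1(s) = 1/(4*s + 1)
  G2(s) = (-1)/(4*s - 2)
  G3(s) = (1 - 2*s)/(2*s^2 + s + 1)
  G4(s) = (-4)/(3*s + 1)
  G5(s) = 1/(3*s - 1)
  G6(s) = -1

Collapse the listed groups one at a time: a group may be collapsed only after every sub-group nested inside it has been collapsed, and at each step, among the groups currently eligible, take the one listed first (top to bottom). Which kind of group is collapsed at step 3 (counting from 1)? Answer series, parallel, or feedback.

The answer is feedback.

Reasoning:
Step 1 - reduce the series chain G3, G4
Step 2 - reduce the feedback loop with forward (G3*G4) and return G5
Step 3 - collapse the loop ([(G3*G4)/(1+(G3*G4)*G5)] forward, G6 return)
Step 4 - reduce the parallel group G1, G2, [[(G3*G4)/(1+(G3*G4)*G5)]/(1+[(G3*G4)/(1+(G3*G4)*G5)]*G6)]
Step 3 collapses a feedback group.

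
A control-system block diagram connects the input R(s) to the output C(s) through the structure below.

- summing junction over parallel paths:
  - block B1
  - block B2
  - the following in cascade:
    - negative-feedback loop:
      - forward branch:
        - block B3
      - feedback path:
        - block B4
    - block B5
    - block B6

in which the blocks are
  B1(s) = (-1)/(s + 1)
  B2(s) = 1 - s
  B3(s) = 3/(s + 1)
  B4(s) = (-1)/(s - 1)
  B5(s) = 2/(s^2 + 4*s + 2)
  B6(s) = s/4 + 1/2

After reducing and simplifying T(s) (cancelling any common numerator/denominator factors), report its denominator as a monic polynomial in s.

1. close the feedback loop around B3, B4, giving (3*s - 3)/(s^2 - 4)
2. cascade [B3/(1+B3*B4)], B5, B6, giving (3*s - 3)/(2*s^3 + 4*s^2 - 12*s - 8)
3. sum the parallel branches B1, B2, ([B3/(1+B3*B4)]*B5*B6), giving (-2*s^5 - 4*s^4 + 12*s^3 + 11*s^2 - 3)/(2*s^4 + 6*s^3 - 8*s^2 - 20*s - 8)
That last expression is T(s), already simplified. Scaling its denominator by 1/2 (the reciprocal of the leading coefficient) yields the monic denominator.

Therefore the answer is s^4 + 3*s^3 - 4*s^2 - 10*s - 4.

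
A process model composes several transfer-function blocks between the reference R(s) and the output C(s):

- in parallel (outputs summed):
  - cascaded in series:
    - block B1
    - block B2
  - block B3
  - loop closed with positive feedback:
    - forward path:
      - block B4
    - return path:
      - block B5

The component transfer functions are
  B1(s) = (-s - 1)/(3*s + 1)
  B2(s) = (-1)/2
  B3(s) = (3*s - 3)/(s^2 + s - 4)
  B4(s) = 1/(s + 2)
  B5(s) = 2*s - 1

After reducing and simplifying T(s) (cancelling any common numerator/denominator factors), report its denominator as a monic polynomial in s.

First reduce the diagram to T(s).

Step 1 - combine B1, B2 in series gives (s + 1)/(6*s + 2)
Step 2 - feedback reduction of B4, B5 gives (-1)/(s - 3)
Step 3 - sum the parallel branches (B1*B2), B3, [B4/(1-B4*B5)] gives (s^4 + 11*s^3 - 83*s^2 + 57*s + 38)/(6*s^4 - 10*s^3 - 46*s^2 + 58*s + 24)
No further cancellation is possible in the step-3 result, so that is T(s). Its denominator becomes monic after dividing by the leading coefficient 6.

Answer: s^4 - 5*s^3/3 - 23*s^2/3 + 29*s/3 + 4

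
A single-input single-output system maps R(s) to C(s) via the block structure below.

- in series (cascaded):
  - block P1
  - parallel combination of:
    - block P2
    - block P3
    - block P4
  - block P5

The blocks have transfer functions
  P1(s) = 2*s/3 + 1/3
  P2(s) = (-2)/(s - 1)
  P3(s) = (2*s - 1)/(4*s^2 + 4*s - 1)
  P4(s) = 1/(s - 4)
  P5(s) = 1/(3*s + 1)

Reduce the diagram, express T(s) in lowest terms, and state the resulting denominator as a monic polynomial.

First reduce the diagram to T(s).

Step 1. sum the parallel branches P2, P3, P4 -> (-2*s^3 + 13*s^2 + 42*s - 11)/(4*s^4 - 16*s^3 - 5*s^2 + 21*s - 4)
Step 2. series reduction of P1, (P2+P3+P4), P5 -> (-4*s^4 + 24*s^3 + 97*s^2 + 20*s - 11)/(36*s^5 - 132*s^4 - 93*s^3 + 174*s^2 + 27*s - 12)
No further cancellation is possible in the step-2 result, so that is T(s). Its denominator becomes monic after dividing by the leading coefficient 36.

Answer: s^5 - 11*s^4/3 - 31*s^3/12 + 29*s^2/6 + 3*s/4 - 1/3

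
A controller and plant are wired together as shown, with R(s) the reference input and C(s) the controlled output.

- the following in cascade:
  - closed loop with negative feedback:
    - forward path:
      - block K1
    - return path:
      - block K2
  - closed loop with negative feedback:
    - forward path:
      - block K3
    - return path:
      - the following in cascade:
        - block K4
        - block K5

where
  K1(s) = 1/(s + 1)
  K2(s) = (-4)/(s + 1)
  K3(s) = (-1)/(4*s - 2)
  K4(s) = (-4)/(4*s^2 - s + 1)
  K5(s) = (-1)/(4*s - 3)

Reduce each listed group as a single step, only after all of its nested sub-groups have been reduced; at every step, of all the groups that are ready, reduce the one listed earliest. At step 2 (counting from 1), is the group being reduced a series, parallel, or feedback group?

Step 1 - feedback reduction of K1, K2
Step 2 - multiply K4, K5 (series)
Step 3 - feedback reduction of K3, (K4*K5)
Step 4 - cascade [K1/(1+K1*K2)], [K3/(1+K3*(K4*K5))]
Step 2: series.

Answer: series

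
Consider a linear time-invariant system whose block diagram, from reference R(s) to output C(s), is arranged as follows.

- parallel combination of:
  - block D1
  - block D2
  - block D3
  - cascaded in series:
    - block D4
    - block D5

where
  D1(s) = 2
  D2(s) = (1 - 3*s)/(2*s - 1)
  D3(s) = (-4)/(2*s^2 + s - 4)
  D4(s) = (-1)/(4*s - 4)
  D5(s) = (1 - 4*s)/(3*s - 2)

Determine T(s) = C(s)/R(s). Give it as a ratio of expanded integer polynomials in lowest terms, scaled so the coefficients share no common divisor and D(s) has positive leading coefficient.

Answer: (24*s^5 - 36*s^4 - 124*s^3 + 312*s^2 - 239*s + 60)/(48*s^5 - 80*s^4 - 76*s^3 + 228*s^2 - 152*s + 32)

Working:
(1) series reduction of D4, D5 -> (4*s - 1)/(12*s^2 - 20*s + 8)
(2) sum the parallel branches D1, D2, D3, (D4*D5); the result is T(s) itself (integer coefficients, no common factor, positive leading denominator coefficient)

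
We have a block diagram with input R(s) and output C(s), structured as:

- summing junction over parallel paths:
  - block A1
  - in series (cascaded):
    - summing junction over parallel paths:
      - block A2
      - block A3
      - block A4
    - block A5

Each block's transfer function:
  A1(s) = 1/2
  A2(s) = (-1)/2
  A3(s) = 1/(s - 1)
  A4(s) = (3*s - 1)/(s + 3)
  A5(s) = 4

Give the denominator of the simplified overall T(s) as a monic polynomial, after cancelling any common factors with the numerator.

Reducing step by step:

1. reduce the parallel group A2, A3, A4 -> (5*s^2 - 8*s + 11)/(2*s^2 + 4*s - 6)
2. cascade (A2+A3+A4), A5 -> (10*s^2 - 16*s + 22)/(s^2 + 2*s - 3)
3. add A1, ((A2+A3+A4)*A5) (parallel) -> (21*s^2 - 30*s + 41)/(2*s^2 + 4*s - 6)
Step 3 gives the fully reduced T(s), with no common factor left to cancel. The denominator's leading coefficient is 2, so divide each of its coefficients by 2 to get the monic form.

Answer: s^2 + 2*s - 3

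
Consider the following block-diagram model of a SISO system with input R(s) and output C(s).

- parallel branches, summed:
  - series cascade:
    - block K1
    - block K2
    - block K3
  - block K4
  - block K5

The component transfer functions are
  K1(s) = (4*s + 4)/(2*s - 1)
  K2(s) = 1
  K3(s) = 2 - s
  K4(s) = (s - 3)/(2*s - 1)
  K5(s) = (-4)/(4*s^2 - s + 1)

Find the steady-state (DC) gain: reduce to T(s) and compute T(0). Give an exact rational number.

[1] series reduction of K1, K2, K3 = (-4*s^2 + 4*s + 8)/(2*s - 1)
[2] reduce the parallel group (K1*K2*K3), K4, K5 = (-16*s^4 + 24*s^3 + 11*s^2 - 8*s + 9)/(8*s^3 - 6*s^2 + 3*s - 1)
That last expression is T(s); at s = 0 only the constant terms survive, so T(0) = 9/(-1) = -9.

Answer: -9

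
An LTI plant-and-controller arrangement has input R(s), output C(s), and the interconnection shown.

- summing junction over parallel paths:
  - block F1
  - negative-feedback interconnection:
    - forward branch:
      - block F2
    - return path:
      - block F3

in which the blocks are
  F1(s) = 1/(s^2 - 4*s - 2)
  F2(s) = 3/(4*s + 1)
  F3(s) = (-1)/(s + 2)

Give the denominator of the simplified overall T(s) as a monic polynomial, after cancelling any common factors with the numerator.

Step 1 - apply the feedback formula to F2, F3 gives (3*s + 6)/(4*s^2 + 9*s - 1)
Step 2 - sum the parallel branches F1, [F2/(1+F2*F3)] gives (3*s^3 - 2*s^2 - 21*s - 13)/(4*s^4 - 7*s^3 - 45*s^2 - 14*s + 2)
The result of step 2 is T(s) in lowest terms. Its denominator has leading coefficient 4; dividing the denominator through by 4 makes it monic.

Hence the answer: s^4 - 7*s^3/4 - 45*s^2/4 - 7*s/2 + 1/2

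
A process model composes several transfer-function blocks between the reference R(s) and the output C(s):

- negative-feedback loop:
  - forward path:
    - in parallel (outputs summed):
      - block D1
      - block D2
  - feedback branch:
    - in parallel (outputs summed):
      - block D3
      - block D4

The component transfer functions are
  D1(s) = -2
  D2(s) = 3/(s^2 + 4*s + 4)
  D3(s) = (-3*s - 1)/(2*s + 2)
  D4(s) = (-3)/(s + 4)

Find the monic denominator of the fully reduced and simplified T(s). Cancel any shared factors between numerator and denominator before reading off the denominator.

Reducing step by step:

(1) combine D1, D2 in parallel gives (-2*s^2 - 8*s - 5)/(s^2 + 4*s + 4)
(2) reduce the parallel group D3, D4 gives (-3*s^2 - 19*s - 10)/(2*s^2 + 10*s + 8)
(3) collapse the loop ((D1+D2) forward, (D3+D4) return) gives (-4*s^4 - 36*s^3 - 106*s^2 - 114*s - 40)/(8*s^4 + 80*s^3 + 243*s^2 + 247*s + 82)
T(s) is the step-3 result (common factors already cancelled). Leading coefficient of the denominator: 8. Divide through by 8 for the monic polynomial.

Answer: s^4 + 10*s^3 + 243*s^2/8 + 247*s/8 + 41/4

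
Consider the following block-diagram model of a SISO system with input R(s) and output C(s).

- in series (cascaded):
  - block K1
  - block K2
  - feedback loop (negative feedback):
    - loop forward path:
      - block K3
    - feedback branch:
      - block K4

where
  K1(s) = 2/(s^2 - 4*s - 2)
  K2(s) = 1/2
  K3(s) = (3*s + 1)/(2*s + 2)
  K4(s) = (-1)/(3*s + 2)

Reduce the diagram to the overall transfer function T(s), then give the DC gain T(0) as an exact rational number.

Answer: -1/3

Working:
[1] reduce the feedback loop with forward K3 and return K4; result (9*s^2 + 9*s + 2)/(6*s^2 + 7*s + 3)
[2] reduce the series chain K1, K2, [K3/(1+K3*K4)]; result (9*s^2 + 9*s + 2)/(6*s^4 - 17*s^3 - 37*s^2 - 26*s - 6)
The step-2 result is T(s). Setting s = 0: T(0) = 2/(-6) = -1/3.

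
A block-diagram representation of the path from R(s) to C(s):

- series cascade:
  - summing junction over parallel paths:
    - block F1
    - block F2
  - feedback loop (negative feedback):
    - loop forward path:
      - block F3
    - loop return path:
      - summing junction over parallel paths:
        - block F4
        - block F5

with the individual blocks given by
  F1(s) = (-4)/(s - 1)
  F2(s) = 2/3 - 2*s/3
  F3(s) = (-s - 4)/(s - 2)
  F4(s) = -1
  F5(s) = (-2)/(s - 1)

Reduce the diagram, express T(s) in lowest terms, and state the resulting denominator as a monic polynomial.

1. sum the parallel branches F1, F2 gives (-2*s^2 + 4*s - 14)/(3*s - 3)
2. parallel reduction of F4, F5 gives (-s - 1)/(s - 1)
3. close the feedback loop around F3, (F4+F5) gives (-s^2 - 3*s + 4)/(2*s^2 + 2*s + 6)
4. reduce the series chain (F1+F2), [F3/(1+F3*(F4+F5))] gives (s^3 + 2*s^2 - s + 28)/(3*s^2 + 3*s + 9)
T(s) is the step-4 result (common factors already cancelled). Leading coefficient of the denominator: 3. Divide through by 3 for the monic polynomial.

Final answer: s^2 + s + 3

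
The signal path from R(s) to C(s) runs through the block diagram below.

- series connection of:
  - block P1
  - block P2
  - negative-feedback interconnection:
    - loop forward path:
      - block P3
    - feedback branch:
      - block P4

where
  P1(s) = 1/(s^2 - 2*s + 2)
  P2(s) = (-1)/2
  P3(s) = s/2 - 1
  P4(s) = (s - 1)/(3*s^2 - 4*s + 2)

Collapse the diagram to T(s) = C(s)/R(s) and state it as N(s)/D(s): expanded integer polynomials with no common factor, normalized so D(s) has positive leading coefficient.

The answer is (-3*s^3 + 10*s^2 - 10*s + 4)/(14*s^4 - 50*s^3 + 84*s^2 - 68*s + 24).

Reasoning:
(1) collapse the loop (P3 forward, P4 return); result (3*s^3 - 10*s^2 + 10*s - 4)/(7*s^2 - 11*s + 6)
(2) cascade P1, P2, [P3/(1+P3*P4)], which is the overall transfer function T(s) = C(s)/R(s) in lowest terms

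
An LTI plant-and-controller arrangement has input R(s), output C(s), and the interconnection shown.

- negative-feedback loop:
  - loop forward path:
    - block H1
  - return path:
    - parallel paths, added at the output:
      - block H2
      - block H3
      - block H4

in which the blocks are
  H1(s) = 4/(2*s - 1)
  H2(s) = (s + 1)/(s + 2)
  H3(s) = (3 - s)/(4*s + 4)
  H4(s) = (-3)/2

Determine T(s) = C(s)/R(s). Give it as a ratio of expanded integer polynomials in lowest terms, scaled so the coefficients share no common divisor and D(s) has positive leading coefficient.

Answer: (2*s^2 + 6*s + 4)/(s^3 + s^2 - 4*s - 2)

Working:
(1) add H2, H3, H4 (parallel) = (-3*s^2 - 9*s - 2)/(4*s^2 + 12*s + 8)
(2) apply the feedback formula to H1, (H2+H3+H4); the result is T(s) itself (integer coefficients, no common factor, positive leading denominator coefficient)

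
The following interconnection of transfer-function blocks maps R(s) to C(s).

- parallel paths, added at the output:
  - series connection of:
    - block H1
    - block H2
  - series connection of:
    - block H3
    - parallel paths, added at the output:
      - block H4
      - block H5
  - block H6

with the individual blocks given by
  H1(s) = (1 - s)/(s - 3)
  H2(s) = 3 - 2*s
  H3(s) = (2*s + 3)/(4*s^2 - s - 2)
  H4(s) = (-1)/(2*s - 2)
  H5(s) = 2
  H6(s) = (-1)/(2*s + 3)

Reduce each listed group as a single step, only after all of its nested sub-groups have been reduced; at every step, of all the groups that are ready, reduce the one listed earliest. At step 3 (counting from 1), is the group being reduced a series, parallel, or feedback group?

Answer: series

Working:
(1) series reduction of H1, H2
(2) parallel reduction of H4, H5
(3) combine H3, (H4+H5) in series
(4) add (H1*H2), (H3*(H4+H5)), H6 (parallel)
The group at step 3 is a series group.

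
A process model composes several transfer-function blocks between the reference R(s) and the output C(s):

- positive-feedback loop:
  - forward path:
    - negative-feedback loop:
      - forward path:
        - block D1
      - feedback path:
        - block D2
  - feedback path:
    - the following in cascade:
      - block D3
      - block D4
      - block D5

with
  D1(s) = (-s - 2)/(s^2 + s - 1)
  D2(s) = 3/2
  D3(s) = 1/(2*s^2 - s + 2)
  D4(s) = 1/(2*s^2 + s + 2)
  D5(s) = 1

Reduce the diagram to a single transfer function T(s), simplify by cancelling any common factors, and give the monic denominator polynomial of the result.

1. collapse the loop (D1 forward, D2 return) = (-2*s - 4)/(2*s^2 - s - 8)
2. cascade D3, D4, D5 = 1/(4*s^4 + 7*s^2 + 4)
3. collapse the loop ([D1/(1+D1*D2)] forward, (D3*D4*D5) return) = (-8*s^5 - 16*s^4 - 14*s^3 - 28*s^2 - 8*s - 16)/(8*s^6 - 4*s^5 - 18*s^4 - 7*s^3 - 48*s^2 - 2*s - 28)
That last expression is T(s), already simplified. Scaling its denominator by 1/8 (the reciprocal of the leading coefficient) yields the monic denominator.

Final answer: s^6 - s^5/2 - 9*s^4/4 - 7*s^3/8 - 6*s^2 - s/4 - 7/2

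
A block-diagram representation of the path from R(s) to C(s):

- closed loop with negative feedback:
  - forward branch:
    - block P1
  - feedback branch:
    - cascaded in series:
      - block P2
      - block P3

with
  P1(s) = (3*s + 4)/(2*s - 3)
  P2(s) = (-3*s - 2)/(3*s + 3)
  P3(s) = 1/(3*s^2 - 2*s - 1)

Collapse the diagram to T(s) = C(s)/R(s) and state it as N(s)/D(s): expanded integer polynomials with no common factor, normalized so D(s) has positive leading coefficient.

Answer: (27*s^4 + 45*s^3 - 15*s^2 - 45*s - 12)/(18*s^4 - 21*s^3 - 36*s^2 + 3*s + 1)

Working:
Step 1 - cascade P2, P3 = (-3*s - 2)/(9*s^3 + 3*s^2 - 9*s - 3)
Step 2 - feedback reduction of P1, (P2*P3) - this is the overall T(s), already in the required normalized form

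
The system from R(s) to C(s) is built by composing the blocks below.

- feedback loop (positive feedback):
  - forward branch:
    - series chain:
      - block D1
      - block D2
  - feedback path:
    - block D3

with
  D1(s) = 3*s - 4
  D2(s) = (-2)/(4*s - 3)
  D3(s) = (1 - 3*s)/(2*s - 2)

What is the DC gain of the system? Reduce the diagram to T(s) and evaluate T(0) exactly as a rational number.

First reduce the diagram to T(s).

Step 1 - cascade D1, D2, giving (8 - 6*s)/(4*s - 3)
Step 2 - apply the feedback formula to (D1*D2), D3, giving (6*s^2 - 14*s + 8)/(5*s^2 - 8*s + 1)
Evaluating the step-2 result (the overall T(s)) at s = 0 gives T(0) = 8/1 = 8.

Answer: 8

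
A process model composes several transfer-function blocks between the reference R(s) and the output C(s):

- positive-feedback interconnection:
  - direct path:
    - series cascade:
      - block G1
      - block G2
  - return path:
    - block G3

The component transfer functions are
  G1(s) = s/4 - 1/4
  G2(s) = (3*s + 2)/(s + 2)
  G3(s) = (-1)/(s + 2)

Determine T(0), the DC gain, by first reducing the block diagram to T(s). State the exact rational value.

Reducing step by step:

[1] multiply G1, G2 (series) -> (3*s^2 - s - 2)/(4*s + 8)
[2] collapse the loop ((G1*G2) forward, G3 return) -> (3*s^3 + 5*s^2 - 4*s - 4)/(7*s^2 + 15*s + 14)
Evaluating the step-2 result (the overall T(s)) at s = 0 gives T(0) = -4/14 = -2/7.

Answer: -2/7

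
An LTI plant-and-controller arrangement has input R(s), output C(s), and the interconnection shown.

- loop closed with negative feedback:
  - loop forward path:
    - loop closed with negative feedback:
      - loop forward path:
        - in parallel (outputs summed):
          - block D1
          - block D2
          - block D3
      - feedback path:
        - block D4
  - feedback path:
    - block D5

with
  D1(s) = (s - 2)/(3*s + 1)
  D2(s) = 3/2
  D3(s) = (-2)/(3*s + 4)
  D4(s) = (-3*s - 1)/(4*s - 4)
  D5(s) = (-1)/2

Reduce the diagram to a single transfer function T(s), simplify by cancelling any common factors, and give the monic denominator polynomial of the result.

Step 1. add D1, D2, D3 (parallel) -> (33*s^2 + 29*s - 8)/(18*s^2 + 30*s + 8)
Step 2. feedback reduction of (D1+D2+D3), D4 -> (-132*s^3 + 16*s^2 + 148*s - 32)/(27*s^3 + 72*s^2 + 93*s + 24)
Step 3. reduce the feedback loop with forward [(D1+D2+D3)/(1+(D1+D2+D3)*D4)] and return D5 -> (-132*s^3 + 16*s^2 + 148*s - 32)/(93*s^3 + 64*s^2 + 19*s + 40)
That last expression is T(s), already simplified. Scaling its denominator by 1/93 (the reciprocal of the leading coefficient) yields the monic denominator.

Hence the answer: s^3 + 64*s^2/93 + 19*s/93 + 40/93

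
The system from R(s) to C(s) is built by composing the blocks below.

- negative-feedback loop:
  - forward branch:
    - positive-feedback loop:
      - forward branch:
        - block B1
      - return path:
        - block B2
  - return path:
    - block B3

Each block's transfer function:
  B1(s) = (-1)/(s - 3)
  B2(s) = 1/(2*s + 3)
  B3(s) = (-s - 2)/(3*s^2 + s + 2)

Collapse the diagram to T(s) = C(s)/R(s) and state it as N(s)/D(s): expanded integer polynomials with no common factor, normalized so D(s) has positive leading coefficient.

1. feedback reduction of B1, B2, giving (-2*s - 3)/(2*s^2 - 3*s - 8)
2. apply the feedback formula to [B1/(1-B1*B2)], B3, which is the overall transfer function T(s) = C(s)/R(s) in lowest terms

Therefore the answer is (-6*s^3 - 11*s^2 - 7*s - 6)/(6*s^4 - 7*s^3 - 21*s^2 - 7*s - 10).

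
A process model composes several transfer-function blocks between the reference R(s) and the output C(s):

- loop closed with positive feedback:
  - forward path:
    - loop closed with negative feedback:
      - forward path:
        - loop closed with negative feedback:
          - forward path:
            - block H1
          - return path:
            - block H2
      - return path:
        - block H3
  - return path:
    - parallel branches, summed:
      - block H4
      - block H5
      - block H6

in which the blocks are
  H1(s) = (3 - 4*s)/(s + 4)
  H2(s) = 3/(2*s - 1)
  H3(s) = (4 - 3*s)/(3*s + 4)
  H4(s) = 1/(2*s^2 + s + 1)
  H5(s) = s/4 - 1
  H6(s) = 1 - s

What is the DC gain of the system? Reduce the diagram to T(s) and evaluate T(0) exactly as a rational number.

Step 1: reduce the feedback loop with forward H1 and return H2; result (-8*s^2 + 10*s - 3)/(2*s^2 - 5*s + 5)
Step 2: close the feedback loop around [H1/(1+H1*H2)], H3; result (-24*s^3 - 2*s^2 + 31*s - 12)/(30*s^3 - 69*s^2 + 44*s + 8)
Step 3: combine H4, H5, H6 in parallel; result (-6*s^3 - 3*s^2 - 3*s + 4)/(8*s^2 + 4*s + 4)
Step 4: apply the feedback formula to [[H1/(1+H1*H2)]/(1+[H1/(1+H1*H2)]*H3)], (H4+H5+H6); result (192*s^5 + 112*s^4 - 144*s^3 - 20*s^2 - 76*s + 48)/(144*s^6 - 156*s^5 + 324*s^4 - 307*s^3 - 29*s^2 - 48*s - 80)
Evaluating the step-4 result (the overall T(s)) at s = 0 gives T(0) = 48/(-80) = -3/5.

Final answer: -3/5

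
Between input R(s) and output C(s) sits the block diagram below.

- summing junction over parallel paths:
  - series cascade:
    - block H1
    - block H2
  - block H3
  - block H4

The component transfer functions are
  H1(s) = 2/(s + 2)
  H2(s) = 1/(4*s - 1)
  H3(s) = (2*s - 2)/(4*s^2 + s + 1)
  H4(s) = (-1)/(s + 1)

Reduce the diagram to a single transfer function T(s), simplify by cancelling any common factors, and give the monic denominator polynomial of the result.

First reduce the diagram to T(s).

(1) cascade H1, H2: 2/(4*s^2 + 7*s - 2)
(2) parallel reduction of (H1*H2), H3, H4: (-8*s^4 - 10*s^3 - 5*s^2 - 15*s + 8)/(16*s^5 + 48*s^4 + 35*s^3 + 8*s^2 + 3*s - 2)
That last expression is T(s), already simplified. Scaling its denominator by 1/16 (the reciprocal of the leading coefficient) yields the monic denominator.

Answer: s^5 + 3*s^4 + 35*s^3/16 + s^2/2 + 3*s/16 - 1/8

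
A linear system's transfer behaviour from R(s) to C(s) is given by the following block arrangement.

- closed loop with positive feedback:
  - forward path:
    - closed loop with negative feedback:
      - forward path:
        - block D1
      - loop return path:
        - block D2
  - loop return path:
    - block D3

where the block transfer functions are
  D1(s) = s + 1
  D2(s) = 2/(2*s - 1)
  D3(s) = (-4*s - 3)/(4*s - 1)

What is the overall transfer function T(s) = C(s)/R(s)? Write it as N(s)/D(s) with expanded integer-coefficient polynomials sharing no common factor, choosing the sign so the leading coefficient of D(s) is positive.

[1] collapse the loop (D1 forward, D2 return) = (2*s^2 + s - 1)/(4*s + 1)
[2] feedback reduction of [D1/(1+D1*D2)], D3, giving the overall T(s)

Therefore the answer is (8*s^3 + 2*s^2 - 5*s + 1)/(8*s^3 + 26*s^2 - s - 4).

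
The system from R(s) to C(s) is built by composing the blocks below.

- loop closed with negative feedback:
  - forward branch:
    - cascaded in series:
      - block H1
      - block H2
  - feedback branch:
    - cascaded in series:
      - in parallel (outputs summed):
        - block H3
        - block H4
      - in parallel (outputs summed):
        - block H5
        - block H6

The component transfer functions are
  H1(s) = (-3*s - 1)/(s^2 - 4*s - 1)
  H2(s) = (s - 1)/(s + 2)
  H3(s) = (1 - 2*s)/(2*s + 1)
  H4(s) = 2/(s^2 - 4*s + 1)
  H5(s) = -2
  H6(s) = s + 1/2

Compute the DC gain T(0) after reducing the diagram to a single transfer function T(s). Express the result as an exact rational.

Step 1. combine H1, H2 in series gives (-3*s^2 + 2*s + 1)/(s^3 - 2*s^2 - 9*s - 2)
Step 2. combine H3, H4 in parallel gives (-2*s^3 + 9*s^2 - 2*s + 3)/(2*s^3 - 7*s^2 - 2*s + 1)
Step 3. sum the parallel branches H5, H6 gives s - 3/2
Step 4. combine (H3+H4), (H5+H6) in series gives (-4*s^4 + 24*s^3 - 31*s^2 + 12*s - 9)/(4*s^3 - 14*s^2 - 4*s + 2)
Step 5. feedback reduction of (H1*H2), ((H3+H4)*(H5+H6)) gives (-12*s^5 + 50*s^4 - 12*s^3 - 28*s^2 + 2)/(16*s^6 - 102*s^5 + 125*s^4 + 54*s^3 + 80*s^2 - 16*s - 13)
The step-5 result is T(s). Setting s = 0: T(0) = 2/(-13) = -2/13.

Answer: -2/13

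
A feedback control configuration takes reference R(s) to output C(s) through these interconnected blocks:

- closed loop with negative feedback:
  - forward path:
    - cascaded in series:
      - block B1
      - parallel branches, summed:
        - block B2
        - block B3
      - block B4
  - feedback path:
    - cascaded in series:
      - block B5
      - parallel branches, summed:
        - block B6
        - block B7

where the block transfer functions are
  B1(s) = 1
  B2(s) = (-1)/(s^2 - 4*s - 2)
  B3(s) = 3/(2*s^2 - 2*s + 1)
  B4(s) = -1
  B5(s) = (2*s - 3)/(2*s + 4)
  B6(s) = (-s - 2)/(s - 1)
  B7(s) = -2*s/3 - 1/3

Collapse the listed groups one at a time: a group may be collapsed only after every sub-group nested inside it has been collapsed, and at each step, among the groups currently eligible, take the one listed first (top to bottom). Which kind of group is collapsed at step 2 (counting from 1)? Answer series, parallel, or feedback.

The answer is series.

Reasoning:
Step 1: sum the parallel branches B2, B3
Step 2: reduce the series chain B1, (B2+B3), B4
Step 3: add B6, B7 (parallel)
Step 4: multiply B5, (B6+B7) (series)
Step 5: apply the feedback formula to (B1*(B2+B3)*B4), (B5*(B6+B7))
Step 2: series.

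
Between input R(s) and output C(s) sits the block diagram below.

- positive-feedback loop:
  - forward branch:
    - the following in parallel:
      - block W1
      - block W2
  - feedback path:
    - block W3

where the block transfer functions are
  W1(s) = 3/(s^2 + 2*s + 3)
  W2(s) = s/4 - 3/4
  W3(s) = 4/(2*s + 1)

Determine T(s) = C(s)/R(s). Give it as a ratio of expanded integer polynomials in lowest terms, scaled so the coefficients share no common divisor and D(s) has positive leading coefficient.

Step 1 - parallel reduction of W1, W2 -> (s^3 - s^2 - 3*s + 3)/(4*s^2 + 8*s + 12)
Step 2 - feedback reduction of (W1+W2), W3: this yields T(s), and no further normalization is needed

Therefore the answer is (2*s^4 - s^3 - 7*s^2 + 3*s + 3)/(4*s^3 + 24*s^2 + 44*s).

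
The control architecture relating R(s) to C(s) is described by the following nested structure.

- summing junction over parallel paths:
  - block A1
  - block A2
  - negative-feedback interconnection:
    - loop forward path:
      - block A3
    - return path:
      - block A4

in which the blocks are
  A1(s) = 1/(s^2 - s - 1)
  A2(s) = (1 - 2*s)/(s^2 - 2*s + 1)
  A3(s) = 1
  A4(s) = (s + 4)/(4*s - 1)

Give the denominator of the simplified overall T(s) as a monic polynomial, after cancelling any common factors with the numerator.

1. close the feedback loop around A3, A4; result (4*s - 1)/(5*s + 3)
2. reduce the parallel group A1, A2, [A3/(1+A3*A4)]; result (4*s^5 - 23*s^4 + 25*s^3 + 9*s^2 - 8*s + 1)/(5*s^5 - 12*s^4 + s^3 + 11*s^2 - 2*s - 3)
The result of step 2 is T(s) in lowest terms. Its denominator has leading coefficient 5; dividing the denominator through by 5 makes it monic.

Final answer: s^5 - 12*s^4/5 + s^3/5 + 11*s^2/5 - 2*s/5 - 3/5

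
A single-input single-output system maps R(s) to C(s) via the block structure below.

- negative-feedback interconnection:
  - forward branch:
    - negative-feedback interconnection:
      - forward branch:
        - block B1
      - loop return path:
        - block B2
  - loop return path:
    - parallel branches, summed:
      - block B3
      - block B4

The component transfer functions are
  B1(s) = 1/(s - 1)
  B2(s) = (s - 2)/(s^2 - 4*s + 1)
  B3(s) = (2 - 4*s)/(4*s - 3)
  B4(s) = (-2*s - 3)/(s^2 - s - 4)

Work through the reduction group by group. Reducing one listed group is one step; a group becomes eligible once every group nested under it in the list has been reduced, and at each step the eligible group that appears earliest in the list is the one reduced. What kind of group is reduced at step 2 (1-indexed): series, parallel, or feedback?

Answer: parallel

Working:
[1] reduce the feedback loop with forward B1 and return B2
[2] reduce the parallel group B3, B4
[3] feedback reduction of [B1/(1+B1*B2)], (B3+B4)
Step 2: parallel.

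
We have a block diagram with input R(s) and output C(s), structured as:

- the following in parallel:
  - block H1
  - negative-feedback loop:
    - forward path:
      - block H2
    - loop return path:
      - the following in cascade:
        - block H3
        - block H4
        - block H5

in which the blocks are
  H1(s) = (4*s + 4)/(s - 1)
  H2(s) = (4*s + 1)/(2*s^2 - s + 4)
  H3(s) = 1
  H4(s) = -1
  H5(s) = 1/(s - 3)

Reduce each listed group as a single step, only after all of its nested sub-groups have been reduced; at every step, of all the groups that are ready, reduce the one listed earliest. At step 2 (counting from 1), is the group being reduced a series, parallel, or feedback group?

(1) multiply H3, H4, H5 (series)
(2) close the feedback loop around H2, (H3*H4*H5)
(3) combine H1, [H2/(1+H2*(H3*H4*H5))] in parallel
Step 2: feedback.

Hence the answer: feedback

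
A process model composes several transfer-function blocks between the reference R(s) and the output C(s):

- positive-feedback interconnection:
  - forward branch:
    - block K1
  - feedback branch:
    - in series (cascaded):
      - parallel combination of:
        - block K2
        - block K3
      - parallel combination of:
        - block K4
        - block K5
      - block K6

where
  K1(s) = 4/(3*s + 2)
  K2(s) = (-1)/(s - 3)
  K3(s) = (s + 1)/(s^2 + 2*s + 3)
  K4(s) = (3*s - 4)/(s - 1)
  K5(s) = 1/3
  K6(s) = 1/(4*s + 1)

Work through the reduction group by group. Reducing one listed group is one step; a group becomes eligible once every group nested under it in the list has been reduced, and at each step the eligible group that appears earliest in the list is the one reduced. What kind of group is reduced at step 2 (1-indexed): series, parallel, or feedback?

1. sum the parallel branches K2, K3
2. reduce the parallel group K4, K5
3. combine (K2+K3), (K4+K5), K6 in series
4. close the feedback loop around K1, ((K2+K3)*(K4+K5)*K6)
So the answer for step 2 is parallel.

Hence the answer: parallel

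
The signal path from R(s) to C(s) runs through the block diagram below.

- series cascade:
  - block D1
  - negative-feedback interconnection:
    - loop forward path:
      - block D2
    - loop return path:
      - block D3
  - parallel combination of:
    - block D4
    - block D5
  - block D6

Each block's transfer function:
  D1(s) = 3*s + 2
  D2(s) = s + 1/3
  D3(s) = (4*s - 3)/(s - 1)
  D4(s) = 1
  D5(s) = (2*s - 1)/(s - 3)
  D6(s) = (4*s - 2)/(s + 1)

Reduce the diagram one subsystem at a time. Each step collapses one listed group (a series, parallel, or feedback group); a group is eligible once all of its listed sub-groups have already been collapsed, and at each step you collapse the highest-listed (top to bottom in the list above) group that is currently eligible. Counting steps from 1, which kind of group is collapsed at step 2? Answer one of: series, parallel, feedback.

Reducing step by step:

(1) close the feedback loop around D2, D3
(2) reduce the parallel group D4, D5
(3) multiply D1, [D2/(1+D2*D3)], (D4+D5), D6 (series)
Step 2: parallel.

Answer: parallel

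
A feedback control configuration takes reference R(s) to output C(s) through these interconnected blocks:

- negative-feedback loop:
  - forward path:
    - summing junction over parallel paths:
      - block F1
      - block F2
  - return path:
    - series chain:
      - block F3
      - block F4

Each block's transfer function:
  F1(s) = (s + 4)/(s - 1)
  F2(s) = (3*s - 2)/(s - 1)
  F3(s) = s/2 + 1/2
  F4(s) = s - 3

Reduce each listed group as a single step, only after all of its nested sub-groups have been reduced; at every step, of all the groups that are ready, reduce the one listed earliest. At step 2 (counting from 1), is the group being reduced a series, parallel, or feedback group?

Answer: series

Working:
Step 1: add F1, F2 (parallel)
Step 2: series reduction of F3, F4
Step 3: feedback reduction of (F1+F2), (F3*F4)
Step 2 collapses a series group.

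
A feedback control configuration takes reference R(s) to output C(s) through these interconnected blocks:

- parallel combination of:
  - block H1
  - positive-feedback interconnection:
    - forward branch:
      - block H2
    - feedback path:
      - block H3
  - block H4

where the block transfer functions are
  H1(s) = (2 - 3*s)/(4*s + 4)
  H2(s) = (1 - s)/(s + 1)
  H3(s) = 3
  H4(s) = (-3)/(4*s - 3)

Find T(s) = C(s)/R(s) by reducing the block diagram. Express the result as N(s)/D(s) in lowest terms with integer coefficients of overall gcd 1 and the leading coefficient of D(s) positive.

[1] close the feedback loop around H2, H3 gives (1 - s)/(4*s - 2)
[2] sum the parallel branches H1, [H2/(1-H2*H3)], H4: this yields T(s), and no further normalization is needed

Final answer: (-32*s^3 + 28*s^2 - 33*s + 12)/(32*s^3 - 8*s^2 - 28*s + 12)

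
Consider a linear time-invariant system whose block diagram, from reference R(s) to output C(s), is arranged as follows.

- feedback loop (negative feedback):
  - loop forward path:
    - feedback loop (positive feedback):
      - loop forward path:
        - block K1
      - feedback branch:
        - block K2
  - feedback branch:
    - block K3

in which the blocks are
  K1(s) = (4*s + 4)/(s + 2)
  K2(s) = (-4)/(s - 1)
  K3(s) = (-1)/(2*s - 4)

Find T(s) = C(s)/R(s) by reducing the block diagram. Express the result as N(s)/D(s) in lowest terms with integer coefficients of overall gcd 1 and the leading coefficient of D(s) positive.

Step 1 - collapse the loop (K1 forward, K2 return) gives (4*s^2 - 4)/(s^2 + 17*s + 14)
Step 2 - close the feedback loop around [K1/(1-K1*K2)], K3; the result is T(s) itself (integer coefficients, no common factor, positive leading denominator coefficient)

Therefore the answer is (4*s^3 - 8*s^2 - 4*s + 8)/(s^3 + 13*s^2 - 20*s - 26).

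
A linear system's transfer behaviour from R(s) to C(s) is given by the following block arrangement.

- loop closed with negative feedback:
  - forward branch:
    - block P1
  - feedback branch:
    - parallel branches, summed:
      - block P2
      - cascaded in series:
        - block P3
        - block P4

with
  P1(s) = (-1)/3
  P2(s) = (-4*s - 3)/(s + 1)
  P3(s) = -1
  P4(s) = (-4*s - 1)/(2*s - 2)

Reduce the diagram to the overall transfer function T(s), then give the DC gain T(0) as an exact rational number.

1. reduce the series chain P3, P4: (4*s + 1)/(2*s - 2)
2. parallel reduction of P2, (P3*P4): (-4*s^2 + 7*s + 7)/(2*s^2 - 2)
3. close the feedback loop around P1, (P2+(P3*P4)): (2 - 2*s^2)/(10*s^2 - 7*s - 13)
Step 3 gives the overall T(s). Then T(0) = 2/(-13) = -2/13.

Therefore the answer is -2/13.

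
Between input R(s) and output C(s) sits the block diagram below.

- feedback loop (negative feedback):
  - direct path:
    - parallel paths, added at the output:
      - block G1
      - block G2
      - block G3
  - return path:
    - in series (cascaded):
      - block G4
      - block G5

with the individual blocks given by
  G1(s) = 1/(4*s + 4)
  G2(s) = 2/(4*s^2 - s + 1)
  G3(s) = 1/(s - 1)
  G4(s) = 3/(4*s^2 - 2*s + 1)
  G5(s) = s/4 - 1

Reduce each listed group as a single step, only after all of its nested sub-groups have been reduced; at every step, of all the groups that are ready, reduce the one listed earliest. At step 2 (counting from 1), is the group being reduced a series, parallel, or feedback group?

The answer is series.

Reasoning:
1. combine G1, G2, G3 in parallel
2. series reduction of G4, G5
3. reduce the feedback loop with forward (G1+G2+G3) and return (G4*G5)
So the answer for step 2 is series.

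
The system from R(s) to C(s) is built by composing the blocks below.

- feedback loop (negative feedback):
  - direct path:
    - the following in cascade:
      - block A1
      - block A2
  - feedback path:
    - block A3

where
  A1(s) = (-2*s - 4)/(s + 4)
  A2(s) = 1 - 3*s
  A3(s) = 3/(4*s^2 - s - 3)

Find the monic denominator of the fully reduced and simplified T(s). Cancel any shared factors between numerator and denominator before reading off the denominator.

1. series reduction of A1, A2 = (6*s^2 + 10*s - 4)/(s + 4)
2. close the feedback loop around (A1*A2), A3 = (24*s^4 + 34*s^3 - 44*s^2 - 26*s + 12)/(4*s^3 + 33*s^2 + 23*s - 24)
Step 2 gives the fully reduced T(s), with no common factor left to cancel. The denominator's leading coefficient is 4, so divide each of its coefficients by 4 to get the monic form.

Final answer: s^3 + 33*s^2/4 + 23*s/4 - 6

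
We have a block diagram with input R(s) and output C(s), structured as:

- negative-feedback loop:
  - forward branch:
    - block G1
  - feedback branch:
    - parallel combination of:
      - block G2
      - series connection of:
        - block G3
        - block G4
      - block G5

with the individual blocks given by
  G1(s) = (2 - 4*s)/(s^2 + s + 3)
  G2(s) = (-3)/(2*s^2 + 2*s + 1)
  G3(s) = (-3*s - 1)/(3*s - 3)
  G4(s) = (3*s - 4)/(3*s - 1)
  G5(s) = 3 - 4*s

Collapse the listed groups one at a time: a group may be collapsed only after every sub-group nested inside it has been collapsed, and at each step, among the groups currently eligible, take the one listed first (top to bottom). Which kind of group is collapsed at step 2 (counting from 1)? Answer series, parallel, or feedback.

Answer: parallel

Working:
[1] reduce the series chain G3, G4
[2] combine G2, (G3*G4), G5 in parallel
[3] collapse the loop (G1 forward, (G2+(G3*G4)+G5) return)
At step 2 the group reduced is parallel.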